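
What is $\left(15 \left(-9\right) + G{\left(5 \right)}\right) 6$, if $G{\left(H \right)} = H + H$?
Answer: $-750$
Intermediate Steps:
$G{\left(H \right)} = 2 H$
$\left(15 \left(-9\right) + G{\left(5 \right)}\right) 6 = \left(15 \left(-9\right) + 2 \cdot 5\right) 6 = \left(-135 + 10\right) 6 = \left(-125\right) 6 = -750$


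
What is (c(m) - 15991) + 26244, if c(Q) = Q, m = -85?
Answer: 10168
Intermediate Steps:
(c(m) - 15991) + 26244 = (-85 - 15991) + 26244 = -16076 + 26244 = 10168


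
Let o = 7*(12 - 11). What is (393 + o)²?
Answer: 160000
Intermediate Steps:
o = 7 (o = 7*1 = 7)
(393 + o)² = (393 + 7)² = 400² = 160000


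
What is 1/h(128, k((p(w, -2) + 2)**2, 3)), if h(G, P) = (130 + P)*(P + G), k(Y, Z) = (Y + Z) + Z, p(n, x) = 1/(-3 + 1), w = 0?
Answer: 16/301385 ≈ 5.3088e-5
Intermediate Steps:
p(n, x) = -1/2 (p(n, x) = 1/(-2) = -1/2)
k(Y, Z) = Y + 2*Z
h(G, P) = (130 + P)*(G + P)
1/h(128, k((p(w, -2) + 2)**2, 3)) = 1/(((-1/2 + 2)**2 + 2*3)**2 + 130*128 + 130*((-1/2 + 2)**2 + 2*3) + 128*((-1/2 + 2)**2 + 2*3)) = 1/(((3/2)**2 + 6)**2 + 16640 + 130*((3/2)**2 + 6) + 128*((3/2)**2 + 6)) = 1/((9/4 + 6)**2 + 16640 + 130*(9/4 + 6) + 128*(9/4 + 6)) = 1/((33/4)**2 + 16640 + 130*(33/4) + 128*(33/4)) = 1/(1089/16 + 16640 + 2145/2 + 1056) = 1/(301385/16) = 16/301385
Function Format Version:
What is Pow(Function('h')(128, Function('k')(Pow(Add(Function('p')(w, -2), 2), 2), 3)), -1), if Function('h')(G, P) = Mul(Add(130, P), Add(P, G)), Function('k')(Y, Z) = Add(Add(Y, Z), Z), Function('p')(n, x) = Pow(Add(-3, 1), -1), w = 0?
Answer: Rational(16, 301385) ≈ 5.3088e-5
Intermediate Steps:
Function('p')(n, x) = Rational(-1, 2) (Function('p')(n, x) = Pow(-2, -1) = Rational(-1, 2))
Function('k')(Y, Z) = Add(Y, Mul(2, Z))
Function('h')(G, P) = Mul(Add(130, P), Add(G, P))
Pow(Function('h')(128, Function('k')(Pow(Add(Function('p')(w, -2), 2), 2), 3)), -1) = Pow(Add(Pow(Add(Pow(Add(Rational(-1, 2), 2), 2), Mul(2, 3)), 2), Mul(130, 128), Mul(130, Add(Pow(Add(Rational(-1, 2), 2), 2), Mul(2, 3))), Mul(128, Add(Pow(Add(Rational(-1, 2), 2), 2), Mul(2, 3)))), -1) = Pow(Add(Pow(Add(Pow(Rational(3, 2), 2), 6), 2), 16640, Mul(130, Add(Pow(Rational(3, 2), 2), 6)), Mul(128, Add(Pow(Rational(3, 2), 2), 6))), -1) = Pow(Add(Pow(Add(Rational(9, 4), 6), 2), 16640, Mul(130, Add(Rational(9, 4), 6)), Mul(128, Add(Rational(9, 4), 6))), -1) = Pow(Add(Pow(Rational(33, 4), 2), 16640, Mul(130, Rational(33, 4)), Mul(128, Rational(33, 4))), -1) = Pow(Add(Rational(1089, 16), 16640, Rational(2145, 2), 1056), -1) = Pow(Rational(301385, 16), -1) = Rational(16, 301385)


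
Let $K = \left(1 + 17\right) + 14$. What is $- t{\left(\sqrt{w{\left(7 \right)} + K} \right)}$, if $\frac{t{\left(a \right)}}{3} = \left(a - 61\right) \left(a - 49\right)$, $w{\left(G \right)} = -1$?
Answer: $-9060 + 330 \sqrt{31} \approx -7222.6$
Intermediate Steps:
$K = 32$ ($K = 18 + 14 = 32$)
$t{\left(a \right)} = 3 \left(-61 + a\right) \left(-49 + a\right)$ ($t{\left(a \right)} = 3 \left(a - 61\right) \left(a - 49\right) = 3 \left(-61 + a\right) \left(-49 + a\right)$)
$- t{\left(\sqrt{w{\left(7 \right)} + K} \right)} = - (8967 - 330 \sqrt{-1 + 32} + 3 \left(\sqrt{-1 + 32}\right)^{2}) = - (8967 - 330 \sqrt{31} + 3 \left(\sqrt{31}\right)^{2}) = - (8967 - 330 \sqrt{31} + 3 \cdot 31) = - (8967 - 330 \sqrt{31} + 93) = - (9060 - 330 \sqrt{31}) = -9060 + 330 \sqrt{31}$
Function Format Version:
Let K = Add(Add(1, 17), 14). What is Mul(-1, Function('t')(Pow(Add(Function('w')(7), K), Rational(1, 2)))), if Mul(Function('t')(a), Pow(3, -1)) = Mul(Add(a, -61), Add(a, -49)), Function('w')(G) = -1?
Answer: Add(-9060, Mul(330, Pow(31, Rational(1, 2)))) ≈ -7222.6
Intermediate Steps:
K = 32 (K = Add(18, 14) = 32)
Function('t')(a) = Mul(3, Add(-61, a), Add(-49, a)) (Function('t')(a) = Mul(3, Mul(Add(a, -61), Add(a, -49))) = Mul(3, Mul(Add(-61, a), Add(-49, a))) = Mul(3, Add(-61, a), Add(-49, a)))
Mul(-1, Function('t')(Pow(Add(Function('w')(7), K), Rational(1, 2)))) = Mul(-1, Add(8967, Mul(-330, Pow(Add(-1, 32), Rational(1, 2))), Mul(3, Pow(Pow(Add(-1, 32), Rational(1, 2)), 2)))) = Mul(-1, Add(8967, Mul(-330, Pow(31, Rational(1, 2))), Mul(3, Pow(Pow(31, Rational(1, 2)), 2)))) = Mul(-1, Add(8967, Mul(-330, Pow(31, Rational(1, 2))), Mul(3, 31))) = Mul(-1, Add(8967, Mul(-330, Pow(31, Rational(1, 2))), 93)) = Mul(-1, Add(9060, Mul(-330, Pow(31, Rational(1, 2))))) = Add(-9060, Mul(330, Pow(31, Rational(1, 2))))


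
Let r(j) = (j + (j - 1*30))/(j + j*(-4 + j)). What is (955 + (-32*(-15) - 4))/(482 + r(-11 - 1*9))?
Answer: 65826/22165 ≈ 2.9698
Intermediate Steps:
r(j) = (-30 + 2*j)/(j + j*(-4 + j)) (r(j) = (j + (j - 30))/(j + j*(-4 + j)) = (j + (-30 + j))/(j + j*(-4 + j)) = (-30 + 2*j)/(j + j*(-4 + j)))
(955 + (-32*(-15) - 4))/(482 + r(-11 - 1*9)) = (955 + (-32*(-15) - 4))/(482 + 2*(-15 + (-11 - 1*9))/((-11 - 1*9)*(-3 + (-11 - 1*9)))) = (955 + (480 - 4))/(482 + 2*(-15 + (-11 - 9))/((-11 - 9)*(-3 + (-11 - 9)))) = (955 + 476)/(482 + 2*(-15 - 20)/(-20*(-3 - 20))) = 1431/(482 + 2*(-1/20)*(-35)/(-23)) = 1431/(482 + 2*(-1/20)*(-1/23)*(-35)) = 1431/(482 - 7/46) = 1431/(22165/46) = 1431*(46/22165) = 65826/22165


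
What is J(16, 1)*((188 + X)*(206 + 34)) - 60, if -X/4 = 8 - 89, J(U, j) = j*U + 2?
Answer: 2211780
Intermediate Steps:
J(U, j) = 2 + U*j (J(U, j) = U*j + 2 = 2 + U*j)
X = 324 (X = -4*(8 - 89) = -4*(-81) = 324)
J(16, 1)*((188 + X)*(206 + 34)) - 60 = (2 + 16*1)*((188 + 324)*(206 + 34)) - 60 = (2 + 16)*(512*240) - 60 = 18*122880 - 60 = 2211840 - 60 = 2211780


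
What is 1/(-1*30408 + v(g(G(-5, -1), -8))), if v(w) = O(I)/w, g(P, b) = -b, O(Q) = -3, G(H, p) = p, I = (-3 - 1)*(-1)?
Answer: -8/243267 ≈ -3.2886e-5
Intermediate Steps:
I = 4 (I = -4*(-1) = 4)
v(w) = -3/w
1/(-1*30408 + v(g(G(-5, -1), -8))) = 1/(-1*30408 - 3/((-1*(-8)))) = 1/(-30408 - 3/8) = 1/(-243267/8) = -8/243267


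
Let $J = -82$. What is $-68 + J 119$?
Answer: $-9826$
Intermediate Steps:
$-68 + J 119 = -68 - 9758 = -9826$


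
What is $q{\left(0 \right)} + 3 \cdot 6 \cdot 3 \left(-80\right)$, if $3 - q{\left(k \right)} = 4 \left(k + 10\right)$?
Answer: $-4357$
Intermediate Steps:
$q{\left(k \right)} = -37 - 4 k$ ($q{\left(k \right)} = 3 - 4 \left(k + 10\right) = 3 - 4 \left(10 + k\right) = 3 - \left(40 + 4 k\right) = -37 - 4 k$)
$q{\left(0 \right)} + 3 \cdot 6 \cdot 3 \left(-80\right) = \left(-37 - 0\right) + 3 \cdot 6 \cdot 3 \left(-80\right) = \left(-37 + 0\right) + 18 \cdot 3 \left(-80\right) = -37 + 54 \left(-80\right) = -37 - 4320 = -4357$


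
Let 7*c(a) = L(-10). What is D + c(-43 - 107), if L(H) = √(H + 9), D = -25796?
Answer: -25796 + I/7 ≈ -25796.0 + 0.14286*I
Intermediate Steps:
L(H) = √(9 + H)
c(a) = I/7 (c(a) = √(9 - 10)/7 = √(-1)/7 = I/7)
D + c(-43 - 107) = -25796 + I/7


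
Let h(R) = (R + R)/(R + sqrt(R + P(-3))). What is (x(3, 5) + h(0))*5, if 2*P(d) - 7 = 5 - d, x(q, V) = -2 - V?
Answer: -35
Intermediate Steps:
P(d) = 6 - d/2 (P(d) = 7/2 + (5 - d)/2 = 7/2 + (5/2 - d/2) = 6 - d/2)
h(R) = 2*R/(R + sqrt(15/2 + R)) (h(R) = (R + R)/(R + sqrt(R + (6 - 1/2*(-3)))) = (2*R)/(R + sqrt(R + (6 + 3/2))) = (2*R)/(R + sqrt(R + 15/2)) = (2*R)/(R + sqrt(15/2 + R)) = 2*R/(R + sqrt(15/2 + R)))
(x(3, 5) + h(0))*5 = ((-2 - 1*5) + 4*0/(2*0 + sqrt(2)*sqrt(15 + 2*0)))*5 = ((-2 - 5) + 4*0/(0 + sqrt(2)*sqrt(15 + 0)))*5 = (-7 + 4*0/(0 + sqrt(2)*sqrt(15)))*5 = (-7 + 4*0/(0 + sqrt(30)))*5 = (-7 + 4*0/sqrt(30))*5 = (-7 + 4*0*(sqrt(30)/30))*5 = (-7 + 0)*5 = -7*5 = -35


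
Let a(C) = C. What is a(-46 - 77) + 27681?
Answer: 27558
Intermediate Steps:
a(-46 - 77) + 27681 = (-46 - 77) + 27681 = -123 + 27681 = 27558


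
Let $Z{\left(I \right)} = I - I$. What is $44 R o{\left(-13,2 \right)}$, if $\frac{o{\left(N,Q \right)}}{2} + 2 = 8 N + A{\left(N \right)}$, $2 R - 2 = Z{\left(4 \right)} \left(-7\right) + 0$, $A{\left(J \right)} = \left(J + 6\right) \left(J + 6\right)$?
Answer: $-5016$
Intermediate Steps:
$A{\left(J \right)} = \left(6 + J\right)^{2}$ ($A{\left(J \right)} = \left(6 + J\right) \left(6 + J\right) = \left(6 + J\right)^{2}$)
$Z{\left(I \right)} = 0$
$R = 1$ ($R = 1 + \frac{0 \left(-7\right) + 0}{2} = 1 + \frac{0 + 0}{2} = 1 + \frac{1}{2} \cdot 0 = 1 + 0 = 1$)
$o{\left(N,Q \right)} = -4 + 2 \left(6 + N\right)^{2} + 16 N$ ($o{\left(N,Q \right)} = -4 + 2 \left(8 N + \left(6 + N\right)^{2}\right) = -4 + 2 \left(\left(6 + N\right)^{2} + 8 N\right) = -4 + \left(2 \left(6 + N\right)^{2} + 16 N\right) = -4 + 2 \left(6 + N\right)^{2} + 16 N$)
$44 R o{\left(-13,2 \right)} = 44 \cdot 1 \left(68 + 2 \left(-13\right)^{2} + 40 \left(-13\right)\right) = 44 \left(68 + 2 \cdot 169 - 520\right) = 44 \left(68 + 338 - 520\right) = 44 \left(-114\right) = -5016$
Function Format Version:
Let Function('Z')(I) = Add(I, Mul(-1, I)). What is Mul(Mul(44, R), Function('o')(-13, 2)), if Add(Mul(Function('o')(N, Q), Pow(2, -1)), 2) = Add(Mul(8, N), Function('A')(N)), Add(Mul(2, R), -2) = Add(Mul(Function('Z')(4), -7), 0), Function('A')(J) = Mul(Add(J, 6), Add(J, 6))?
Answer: -5016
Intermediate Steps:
Function('A')(J) = Pow(Add(6, J), 2) (Function('A')(J) = Mul(Add(6, J), Add(6, J)) = Pow(Add(6, J), 2))
Function('Z')(I) = 0
R = 1 (R = Add(1, Mul(Rational(1, 2), Add(Mul(0, -7), 0))) = Add(1, Mul(Rational(1, 2), Add(0, 0))) = Add(1, Mul(Rational(1, 2), 0)) = Add(1, 0) = 1)
Function('o')(N, Q) = Add(-4, Mul(2, Pow(Add(6, N), 2)), Mul(16, N)) (Function('o')(N, Q) = Add(-4, Mul(2, Add(Mul(8, N), Pow(Add(6, N), 2)))) = Add(-4, Mul(2, Add(Pow(Add(6, N), 2), Mul(8, N)))) = Add(-4, Add(Mul(2, Pow(Add(6, N), 2)), Mul(16, N))) = Add(-4, Mul(2, Pow(Add(6, N), 2)), Mul(16, N)))
Mul(Mul(44, R), Function('o')(-13, 2)) = Mul(Mul(44, 1), Add(68, Mul(2, Pow(-13, 2)), Mul(40, -13))) = Mul(44, Add(68, Mul(2, 169), -520)) = Mul(44, Add(68, 338, -520)) = Mul(44, -114) = -5016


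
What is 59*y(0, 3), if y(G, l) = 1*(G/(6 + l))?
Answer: 0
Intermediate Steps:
y(G, l) = G/(6 + l)
59*y(0, 3) = 59*(0/(6 + 3)) = 59*(0/9) = 59*(0*(⅑)) = 59*0 = 0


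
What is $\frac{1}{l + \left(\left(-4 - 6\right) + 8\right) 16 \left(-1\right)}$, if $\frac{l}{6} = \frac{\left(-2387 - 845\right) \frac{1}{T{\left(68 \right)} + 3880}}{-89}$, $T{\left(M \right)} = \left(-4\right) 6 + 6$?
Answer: $\frac{171859}{5509184} \approx 0.031195$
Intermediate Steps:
$T{\left(M \right)} = -18$ ($T{\left(M \right)} = -24 + 6 = -18$)
$l = \frac{9696}{171859}$ ($l = 6 \frac{\left(-2387 - 845\right) \frac{1}{-18 + 3880}}{-89} = 6 - \frac{3232}{3862} \left(- \frac{1}{89}\right) = 6 \left(-3232\right) \frac{1}{3862} \left(- \frac{1}{89}\right) = 6 \left(\left(- \frac{1616}{1931}\right) \left(- \frac{1}{89}\right)\right) = 6 \cdot \frac{1616}{171859} = \frac{9696}{171859} \approx 0.056418$)
$\frac{1}{l + \left(\left(-4 - 6\right) + 8\right) 16 \left(-1\right)} = \frac{1}{\frac{9696}{171859} + \left(\left(-4 - 6\right) + 8\right) 16 \left(-1\right)} = \frac{1}{\frac{9696}{171859} + \left(-10 + 8\right) 16 \left(-1\right)} = \frac{1}{\frac{9696}{171859} + \left(-2\right) 16 \left(-1\right)} = \frac{1}{\frac{9696}{171859} - -32} = \frac{1}{\frac{9696}{171859} + 32} = \frac{1}{\frac{5509184}{171859}} = \frac{171859}{5509184}$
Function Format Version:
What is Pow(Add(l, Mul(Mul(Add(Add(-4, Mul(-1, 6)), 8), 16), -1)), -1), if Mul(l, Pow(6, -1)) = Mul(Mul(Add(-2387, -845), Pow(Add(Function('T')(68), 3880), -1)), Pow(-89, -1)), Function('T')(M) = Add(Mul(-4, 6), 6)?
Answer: Rational(171859, 5509184) ≈ 0.031195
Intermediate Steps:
Function('T')(M) = -18 (Function('T')(M) = Add(-24, 6) = -18)
l = Rational(9696, 171859) (l = Mul(6, Mul(Mul(Add(-2387, -845), Pow(Add(-18, 3880), -1)), Pow(-89, -1))) = Mul(6, Mul(Mul(-3232, Pow(3862, -1)), Rational(-1, 89))) = Mul(6, Mul(Mul(-3232, Rational(1, 3862)), Rational(-1, 89))) = Mul(6, Mul(Rational(-1616, 1931), Rational(-1, 89))) = Mul(6, Rational(1616, 171859)) = Rational(9696, 171859) ≈ 0.056418)
Pow(Add(l, Mul(Mul(Add(Add(-4, Mul(-1, 6)), 8), 16), -1)), -1) = Pow(Add(Rational(9696, 171859), Mul(Mul(Add(Add(-4, Mul(-1, 6)), 8), 16), -1)), -1) = Pow(Add(Rational(9696, 171859), Mul(Mul(Add(Add(-4, -6), 8), 16), -1)), -1) = Pow(Add(Rational(9696, 171859), Mul(Mul(Add(-10, 8), 16), -1)), -1) = Pow(Add(Rational(9696, 171859), Mul(Mul(-2, 16), -1)), -1) = Pow(Add(Rational(9696, 171859), Mul(-32, -1)), -1) = Pow(Add(Rational(9696, 171859), 32), -1) = Pow(Rational(5509184, 171859), -1) = Rational(171859, 5509184)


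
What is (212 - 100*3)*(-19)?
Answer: 1672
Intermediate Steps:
(212 - 100*3)*(-19) = (212 - 300)*(-19) = -88*(-19) = 1672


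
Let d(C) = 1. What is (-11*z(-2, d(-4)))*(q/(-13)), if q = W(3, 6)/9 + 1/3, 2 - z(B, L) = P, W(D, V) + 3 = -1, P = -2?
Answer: -44/117 ≈ -0.37607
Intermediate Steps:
W(D, V) = -4 (W(D, V) = -3 - 1 = -4)
z(B, L) = 4 (z(B, L) = 2 - 1*(-2) = 2 + 2 = 4)
q = -⅑ (q = -4/9 + 1/3 = -4*⅑ + 1*(⅓) = -4/9 + ⅓ = -⅑ ≈ -0.11111)
(-11*z(-2, d(-4)))*(q/(-13)) = (-11*4)*(-⅑/(-13)) = -(-44)*(-1)/(9*13) = -44*1/117 = -44/117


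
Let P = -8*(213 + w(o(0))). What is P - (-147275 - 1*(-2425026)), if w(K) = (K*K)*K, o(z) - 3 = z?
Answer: -2279671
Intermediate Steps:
o(z) = 3 + z
w(K) = K³ (w(K) = K²*K = K³)
P = -1920 (P = -8*(213 + (3 + 0)³) = -8*(213 + 3³) = -8*(213 + 27) = -8*240 = -1920)
P - (-147275 - 1*(-2425026)) = -1920 - (-147275 - 1*(-2425026)) = -1920 - (-147275 + 2425026) = -1920 - 1*2277751 = -1920 - 2277751 = -2279671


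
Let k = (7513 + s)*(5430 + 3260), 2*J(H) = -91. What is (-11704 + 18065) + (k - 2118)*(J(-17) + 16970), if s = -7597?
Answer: -12390047750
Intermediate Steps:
J(H) = -91/2 (J(H) = (1/2)*(-91) = -91/2)
k = -729960 (k = (7513 - 7597)*(5430 + 3260) = -84*8690 = -729960)
(-11704 + 18065) + (k - 2118)*(J(-17) + 16970) = (-11704 + 18065) + (-729960 - 2118)*(-91/2 + 16970) = 6361 - 732078*33849/2 = 6361 - 12390054111 = -12390047750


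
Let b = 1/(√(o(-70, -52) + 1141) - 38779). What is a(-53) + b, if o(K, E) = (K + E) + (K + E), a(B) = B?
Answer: -6130920447/115677688 - √897/1503809944 ≈ -53.000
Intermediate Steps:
o(K, E) = 2*E + 2*K (o(K, E) = (E + K) + (E + K) = 2*E + 2*K)
b = 1/(-38779 + √897) (b = 1/(√((2*(-52) + 2*(-70)) + 1141) - 38779) = 1/(√((-104 - 140) + 1141) - 38779) = 1/(√(-244 + 1141) - 38779) = 1/(√897 - 38779) = 1/(-38779 + √897) ≈ -2.5807e-5)
a(-53) + b = -53 + (-2983/115677688 - √897/1503809944) = -6130920447/115677688 - √897/1503809944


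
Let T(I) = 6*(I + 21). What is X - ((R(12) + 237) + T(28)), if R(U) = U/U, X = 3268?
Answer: 2736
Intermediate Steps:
R(U) = 1
T(I) = 126 + 6*I (T(I) = 6*(21 + I) = 126 + 6*I)
X - ((R(12) + 237) + T(28)) = 3268 - ((1 + 237) + (126 + 6*28)) = 3268 - (238 + (126 + 168)) = 3268 - (238 + 294) = 3268 - 1*532 = 3268 - 532 = 2736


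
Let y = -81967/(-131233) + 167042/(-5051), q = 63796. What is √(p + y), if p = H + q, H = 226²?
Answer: √50458268833418003570681/662857883 ≈ 338.88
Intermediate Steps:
H = 51076
p = 114872 (p = 51076 + 63796 = 114872)
y = -21507407469/662857883 (y = -81967*(-1/131233) + 167042*(-1/5051) = 81967/131233 - 167042/5051 = -21507407469/662857883 ≈ -32.446)
√(p + y) = √(114872 - 21507407469/662857883) = √(76122303328507/662857883) = √50458268833418003570681/662857883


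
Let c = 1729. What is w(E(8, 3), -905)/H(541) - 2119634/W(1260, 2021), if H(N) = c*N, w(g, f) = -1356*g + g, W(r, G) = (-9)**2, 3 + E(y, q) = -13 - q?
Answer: -104351591699/3987711 ≈ -26168.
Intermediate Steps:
E(y, q) = -16 - q (E(y, q) = -3 + (-13 - q) = -16 - q)
W(r, G) = 81
w(g, f) = -1355*g
H(N) = 1729*N
w(E(8, 3), -905)/H(541) - 2119634/W(1260, 2021) = (-1355*(-16 - 1*3))/((1729*541)) - 2119634/81 = -1355*(-16 - 3)/935389 - 2119634*1/81 = -1355*(-19)*(1/935389) - 2119634/81 = 25745*(1/935389) - 2119634/81 = 1355/49231 - 2119634/81 = -104351591699/3987711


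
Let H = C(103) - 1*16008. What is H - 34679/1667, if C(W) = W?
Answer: -26548314/1667 ≈ -15926.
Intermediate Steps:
H = -15905 (H = 103 - 1*16008 = 103 - 16008 = -15905)
H - 34679/1667 = -15905 - 34679/1667 = -26548314/1667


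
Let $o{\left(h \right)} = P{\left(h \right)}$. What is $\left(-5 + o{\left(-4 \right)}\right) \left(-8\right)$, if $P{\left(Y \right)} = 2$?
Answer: $24$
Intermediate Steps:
$o{\left(h \right)} = 2$
$\left(-5 + o{\left(-4 \right)}\right) \left(-8\right) = \left(-5 + 2\right) \left(-8\right) = \left(-3\right) \left(-8\right) = 24$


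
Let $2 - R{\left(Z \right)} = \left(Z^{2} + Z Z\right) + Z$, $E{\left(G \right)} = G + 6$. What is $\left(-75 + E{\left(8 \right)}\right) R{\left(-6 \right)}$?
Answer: $3904$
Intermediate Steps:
$E{\left(G \right)} = 6 + G$
$R{\left(Z \right)} = 2 - Z - 2 Z^{2}$ ($R{\left(Z \right)} = 2 - \left(\left(Z^{2} + Z Z\right) + Z\right) = 2 - \left(\left(Z^{2} + Z^{2}\right) + Z\right) = 2 - \left(2 Z^{2} + Z\right) = 2 - \left(Z + 2 Z^{2}\right) = 2 - Z - 2 Z^{2}$)
$\left(-75 + E{\left(8 \right)}\right) R{\left(-6 \right)} = \left(-75 + \left(6 + 8\right)\right) \left(2 - -6 - 2 \left(-6\right)^{2}\right) = \left(-75 + 14\right) \left(2 + 6 - 72\right) = - 61 \left(2 + 6 - 72\right) = \left(-61\right) \left(-64\right) = 3904$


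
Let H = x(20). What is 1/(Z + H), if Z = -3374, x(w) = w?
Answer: -1/3354 ≈ -0.00029815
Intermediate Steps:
H = 20
1/(Z + H) = 1/(-3374 + 20) = 1/(-3354) = -1/3354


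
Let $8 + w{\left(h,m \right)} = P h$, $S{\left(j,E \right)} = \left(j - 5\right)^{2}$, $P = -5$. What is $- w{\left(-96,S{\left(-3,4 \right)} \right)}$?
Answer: $-472$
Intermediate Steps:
$S{\left(j,E \right)} = \left(-5 + j\right)^{2}$
$w{\left(h,m \right)} = -8 - 5 h$
$- w{\left(-96,S{\left(-3,4 \right)} \right)} = - (-8 - -480) = - (-8 + 480) = \left(-1\right) 472 = -472$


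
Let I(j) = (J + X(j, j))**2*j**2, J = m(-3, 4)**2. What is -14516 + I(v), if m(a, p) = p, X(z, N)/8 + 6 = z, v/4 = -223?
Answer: 40881394534220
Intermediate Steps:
v = -892 (v = 4*(-223) = -892)
X(z, N) = -48 + 8*z
J = 16 (J = 4**2 = 16)
I(j) = j**2*(-32 + 8*j)**2 (I(j) = (16 + (-48 + 8*j))**2*j**2 = (-32 + 8*j)**2*j**2 = j**2*(-32 + 8*j)**2)
-14516 + I(v) = -14516 + 64*(-892)**2*(-4 - 892)**2 = -14516 + 64*795664*(-896)**2 = -14516 + 64*795664*802816 = -14516 + 40881394548736 = 40881394534220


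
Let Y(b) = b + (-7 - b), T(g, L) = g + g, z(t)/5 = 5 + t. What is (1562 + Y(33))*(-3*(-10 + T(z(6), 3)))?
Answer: -466500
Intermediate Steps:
z(t) = 25 + 5*t (z(t) = 5*(5 + t) = 25 + 5*t)
T(g, L) = 2*g
Y(b) = -7
(1562 + Y(33))*(-3*(-10 + T(z(6), 3))) = (1562 - 7)*(-3*(-10 + 2*(25 + 5*6))) = 1555*(-3*(-10 + 2*(25 + 30))) = 1555*(-3*(-10 + 2*55)) = 1555*(-3*(-10 + 110)) = 1555*(-3*100) = 1555*(-300) = -466500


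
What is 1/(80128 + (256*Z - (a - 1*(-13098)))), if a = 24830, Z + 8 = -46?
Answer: 1/28376 ≈ 3.5241e-5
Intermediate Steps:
Z = -54 (Z = -8 - 46 = -54)
1/(80128 + (256*Z - (a - 1*(-13098)))) = 1/(80128 + (256*(-54) - (24830 - 1*(-13098)))) = 1/(80128 + (-13824 - (24830 + 13098))) = 1/(80128 + (-13824 - 1*37928)) = 1/(80128 + (-13824 - 37928)) = 1/(80128 - 51752) = 1/28376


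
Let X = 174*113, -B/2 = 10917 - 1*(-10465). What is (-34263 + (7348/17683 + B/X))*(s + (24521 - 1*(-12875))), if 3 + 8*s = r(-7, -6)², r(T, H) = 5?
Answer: -297027837414668705/231788764 ≈ -1.2815e+9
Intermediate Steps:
B = -42764 (B = -2*(10917 - 1*(-10465)) = -2*(10917 + 10465) = -2*21382 = -42764)
X = 19662
s = 11/4 (s = -3/8 + (⅛)*5² = -3/8 + (⅛)*25 = -3/8 + 25/8 = 11/4 ≈ 2.7500)
(-34263 + (7348/17683 + B/X))*(s + (24521 - 1*(-12875))) = (-34263 + (7348/17683 - 42764/19662))*(11/4 + (24521 - 1*(-12875))) = (-34263 + (7348*(1/17683) - 42764*1/19662))*(11/4 + (24521 + 12875)) = (-34263 + (7348/17683 - 21382/9831))*(11/4 + 37396) = (-34263 - 305859718/173841573)*(149595/4) = -5956639675417/173841573*149595/4 = -297027837414668705/231788764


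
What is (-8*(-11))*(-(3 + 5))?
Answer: -704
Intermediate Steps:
(-8*(-11))*(-(3 + 5)) = 88*(-1*8) = 88*(-8) = -704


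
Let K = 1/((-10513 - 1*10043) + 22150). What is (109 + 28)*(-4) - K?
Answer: -873513/1594 ≈ -548.00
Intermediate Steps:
K = 1/1594 (K = 1/((-10513 - 10043) + 22150) = 1/(-20556 + 22150) = 1/1594 ≈ 0.00062735)
(109 + 28)*(-4) - K = (109 + 28)*(-4) - 1*1/1594 = 137*(-4) - 1/1594 = -548 - 1/1594 = -873513/1594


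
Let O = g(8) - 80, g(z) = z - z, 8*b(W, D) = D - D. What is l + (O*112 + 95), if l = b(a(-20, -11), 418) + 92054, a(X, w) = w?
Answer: 83189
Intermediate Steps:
b(W, D) = 0 (b(W, D) = (D - D)/8 = (⅛)*0 = 0)
g(z) = 0
O = -80 (O = 0 - 80 = -80)
l = 92054 (l = 0 + 92054 = 92054)
l + (O*112 + 95) = 92054 + (-80*112 + 95) = 92054 + (-8960 + 95) = 92054 - 8865 = 83189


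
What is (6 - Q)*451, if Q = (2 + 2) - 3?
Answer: 2255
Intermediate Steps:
Q = 1 (Q = 4 - 3 = 1)
(6 - Q)*451 = (6 - 1*1)*451 = (6 - 1)*451 = 5*451 = 2255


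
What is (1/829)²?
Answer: 1/687241 ≈ 1.4551e-6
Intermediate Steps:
(1/829)² = 1/687241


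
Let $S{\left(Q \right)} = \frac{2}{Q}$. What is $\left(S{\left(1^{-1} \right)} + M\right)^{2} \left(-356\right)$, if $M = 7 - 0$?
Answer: $-28836$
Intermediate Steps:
$M = 7$ ($M = 7 + 0 = 7$)
$\left(S{\left(1^{-1} \right)} + M\right)^{2} \left(-356\right) = \left(\frac{2}{1^{-1}} + 7\right)^{2} \left(-356\right) = \left(\frac{2}{1} + 7\right)^{2} \left(-356\right) = \left(2 \cdot 1 + 7\right)^{2} \left(-356\right) = \left(2 + 7\right)^{2} \left(-356\right) = 9^{2} \left(-356\right) = 81 \left(-356\right) = -28836$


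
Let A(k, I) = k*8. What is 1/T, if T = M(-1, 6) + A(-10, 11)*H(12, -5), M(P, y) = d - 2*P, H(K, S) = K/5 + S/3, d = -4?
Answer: -3/182 ≈ -0.016484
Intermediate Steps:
A(k, I) = 8*k
H(K, S) = S/3 + K/5 (H(K, S) = K*(1/5) + S*(1/3) = K/5 + S/3 = S/3 + K/5)
M(P, y) = -4 - 2*P
T = -182/3 (T = (-4 - 2*(-1)) + (8*(-10))*((1/3)*(-5) + (1/5)*12) = (-4 + 2) - 80*(-5/3 + 12/5) = -2 - 80*11/15 = -2 - 176/3 = -182/3 ≈ -60.667)
1/T = 1/(-182/3) = -3/182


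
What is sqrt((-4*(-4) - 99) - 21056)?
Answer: I*sqrt(21139) ≈ 145.39*I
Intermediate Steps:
sqrt((-4*(-4) - 99) - 21056) = sqrt((16 - 99) - 21056) = sqrt(-83 - 21056) = sqrt(-21139) = I*sqrt(21139)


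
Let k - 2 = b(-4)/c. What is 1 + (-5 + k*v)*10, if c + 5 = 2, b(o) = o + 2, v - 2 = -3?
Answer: -227/3 ≈ -75.667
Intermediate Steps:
v = -1 (v = 2 - 3 = -1)
b(o) = 2 + o
c = -3 (c = -5 + 2 = -3)
k = 8/3 (k = 2 + (2 - 4)/(-3) = 2 - 2*(-⅓) = 2 + ⅔ = 8/3 ≈ 2.6667)
1 + (-5 + k*v)*10 = 1 + (-5 + (8/3)*(-1))*10 = 1 + (-5 - 8/3)*10 = 1 - 23/3*10 = 1 - 230/3 = -227/3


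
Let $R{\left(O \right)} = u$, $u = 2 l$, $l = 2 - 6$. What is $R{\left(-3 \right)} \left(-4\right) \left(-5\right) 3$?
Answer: $-480$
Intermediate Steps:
$l = -4$ ($l = 2 - 6 = -4$)
$u = -8$ ($u = 2 \left(-4\right) = -8$)
$R{\left(O \right)} = -8$
$R{\left(-3 \right)} \left(-4\right) \left(-5\right) 3 = - 8 \left(-4\right) \left(-5\right) 3 = - 8 \cdot 20 \cdot 3 = \left(-8\right) 60 = -480$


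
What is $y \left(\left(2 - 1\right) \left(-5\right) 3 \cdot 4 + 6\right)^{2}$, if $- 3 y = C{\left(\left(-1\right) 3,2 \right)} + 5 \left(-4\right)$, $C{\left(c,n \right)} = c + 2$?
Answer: $20412$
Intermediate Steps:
$C{\left(c,n \right)} = 2 + c$
$y = 7$ ($y = - \frac{\left(2 - 3\right) + 5 \left(-4\right)}{3} = - \frac{\left(2 - 3\right) - 20}{3} = - \frac{-1 - 20}{3} = \left(- \frac{1}{3}\right) \left(-21\right) = 7$)
$y \left(\left(2 - 1\right) \left(-5\right) 3 \cdot 4 + 6\right)^{2} = 7 \left(\left(2 - 1\right) \left(-5\right) 3 \cdot 4 + 6\right)^{2} = 7 \left(1 \left(\left(-15\right) 4\right) + 6\right)^{2} = 7 \left(1 \left(-60\right) + 6\right)^{2} = 7 \left(-60 + 6\right)^{2} = 7 \left(-54\right)^{2} = 7 \cdot 2916 = 20412$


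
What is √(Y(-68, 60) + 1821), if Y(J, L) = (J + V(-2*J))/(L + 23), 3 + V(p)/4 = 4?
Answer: √12539557/83 ≈ 42.664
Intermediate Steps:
V(p) = 4 (V(p) = -12 + 4*4 = -12 + 16 = 4)
Y(J, L) = (4 + J)/(23 + L) (Y(J, L) = (J + 4)/(L + 23) = (4 + J)/(23 + L))
√(Y(-68, 60) + 1821) = √((4 - 68)/(23 + 60) + 1821) = √(-64/83 + 1821) = √(151079/83) = √12539557/83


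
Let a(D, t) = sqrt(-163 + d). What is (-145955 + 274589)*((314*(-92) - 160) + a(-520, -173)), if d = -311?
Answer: -3736560432 + 128634*I*sqrt(474) ≈ -3.7366e+9 + 2.8006e+6*I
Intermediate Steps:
a(D, t) = I*sqrt(474) (a(D, t) = sqrt(-163 - 311) = sqrt(-474) = I*sqrt(474))
(-145955 + 274589)*((314*(-92) - 160) + a(-520, -173)) = (-145955 + 274589)*((314*(-92) - 160) + I*sqrt(474)) = 128634*((-28888 - 160) + I*sqrt(474)) = 128634*(-29048 + I*sqrt(474)) = -3736560432 + 128634*I*sqrt(474)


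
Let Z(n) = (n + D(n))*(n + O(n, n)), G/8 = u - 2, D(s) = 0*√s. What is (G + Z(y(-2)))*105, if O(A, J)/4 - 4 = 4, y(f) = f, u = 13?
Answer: 2940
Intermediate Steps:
O(A, J) = 32 (O(A, J) = 16 + 4*4 = 16 + 16 = 32)
D(s) = 0
G = 88 (G = 8*(13 - 2) = 8*11 = 88)
Z(n) = n*(32 + n) (Z(n) = (n + 0)*(n + 32) = n*(32 + n))
(G + Z(y(-2)))*105 = (88 - 2*(32 - 2))*105 = (88 - 2*30)*105 = (88 - 60)*105 = 28*105 = 2940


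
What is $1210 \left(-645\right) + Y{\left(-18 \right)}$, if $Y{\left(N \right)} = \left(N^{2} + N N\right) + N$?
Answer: $-779820$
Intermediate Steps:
$Y{\left(N \right)} = N + 2 N^{2}$ ($Y{\left(N \right)} = \left(N^{2} + N^{2}\right) + N = 2 N^{2} + N = N + 2 N^{2}$)
$1210 \left(-645\right) + Y{\left(-18 \right)} = 1210 \left(-645\right) - 18 \left(1 + 2 \left(-18\right)\right) = -780450 - 18 \left(1 - 36\right) = -780450 - -630 = -780450 + 630 = -779820$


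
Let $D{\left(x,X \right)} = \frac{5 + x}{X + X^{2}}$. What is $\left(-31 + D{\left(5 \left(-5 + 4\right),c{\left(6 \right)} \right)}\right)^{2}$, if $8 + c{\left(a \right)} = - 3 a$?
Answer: $961$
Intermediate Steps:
$c{\left(a \right)} = -8 - 3 a$
$D{\left(x,X \right)} = \frac{5 + x}{X + X^{2}}$
$\left(-31 + D{\left(5 \left(-5 + 4\right),c{\left(6 \right)} \right)}\right)^{2} = \left(-31 + \frac{5 + 5 \left(-5 + 4\right)}{\left(-8 - 18\right) \left(1 - 26\right)}\right)^{2} = \left(-31 + \frac{5 + 5 \left(-1\right)}{\left(-8 - 18\right) \left(1 - 26\right)}\right)^{2} = \left(-31 + \frac{5 - 5}{\left(-26\right) \left(1 - 26\right)}\right)^{2} = \left(-31 - \frac{1}{26} \frac{1}{-25} \cdot 0\right)^{2} = \left(-31 - \left(- \frac{1}{650}\right) 0\right)^{2} = \left(-31 + 0\right)^{2} = \left(-31\right)^{2} = 961$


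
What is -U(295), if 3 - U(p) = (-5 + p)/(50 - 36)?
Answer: 124/7 ≈ 17.714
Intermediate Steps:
U(p) = 47/14 - p/14 (U(p) = 3 - (-5 + p)/(50 - 36) = 3 - (-5 + p)/14 = 3 - (-5/14 + p/14) = 3 + (5/14 - p/14) = 47/14 - p/14)
-U(295) = -(47/14 - 1/14*295) = -(47/14 - 295/14) = -1*(-124/7) = 124/7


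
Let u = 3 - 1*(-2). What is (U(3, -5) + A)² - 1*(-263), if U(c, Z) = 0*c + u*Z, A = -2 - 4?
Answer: 1224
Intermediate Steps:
u = 5 (u = 3 + 2 = 5)
A = -6
U(c, Z) = 5*Z (U(c, Z) = 0*c + 5*Z = 0 + 5*Z = 5*Z)
(U(3, -5) + A)² - 1*(-263) = (5*(-5) - 6)² - 1*(-263) = (-25 - 6)² + 263 = (-31)² + 263 = 961 + 263 = 1224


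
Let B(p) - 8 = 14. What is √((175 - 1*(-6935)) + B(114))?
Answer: 2*√1783 ≈ 84.451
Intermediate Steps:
B(p) = 22 (B(p) = 8 + 14 = 22)
√((175 - 1*(-6935)) + B(114)) = √((175 - 1*(-6935)) + 22) = √((175 + 6935) + 22) = √(7110 + 22) = √7132 = 2*√1783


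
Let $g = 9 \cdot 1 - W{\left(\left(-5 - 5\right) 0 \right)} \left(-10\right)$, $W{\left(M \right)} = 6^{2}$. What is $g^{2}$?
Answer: $136161$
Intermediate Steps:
$W{\left(M \right)} = 36$
$g = 369$ ($g = 9 \cdot 1 - 36 \left(-10\right) = 9 - -360 = 9 + 360 = 369$)
$g^{2} = 369^{2} = 136161$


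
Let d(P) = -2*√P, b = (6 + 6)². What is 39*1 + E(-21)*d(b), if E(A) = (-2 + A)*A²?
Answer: 243471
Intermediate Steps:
b = 144 (b = 12² = 144)
E(A) = A²*(-2 + A)
39*1 + E(-21)*d(b) = 39*1 + ((-21)²*(-2 - 21))*(-2*√144) = 39 + (441*(-23))*(-2*12) = 39 - 10143*(-24) = 39 + 243432 = 243471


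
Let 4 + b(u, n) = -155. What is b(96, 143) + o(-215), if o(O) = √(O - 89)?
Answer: -159 + 4*I*√19 ≈ -159.0 + 17.436*I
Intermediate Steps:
b(u, n) = -159 (b(u, n) = -4 - 155 = -159)
o(O) = √(-89 + O)
b(96, 143) + o(-215) = -159 + √(-89 - 215) = -159 + √(-304) = -159 + 4*I*√19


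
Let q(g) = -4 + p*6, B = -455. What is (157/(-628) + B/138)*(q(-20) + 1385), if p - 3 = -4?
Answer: -1346125/276 ≈ -4877.3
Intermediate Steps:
p = -1 (p = 3 - 4 = -1)
q(g) = -10 (q(g) = -4 - 1*6 = -4 - 6 = -10)
(157/(-628) + B/138)*(q(-20) + 1385) = (157/(-628) - 455/138)*(-10 + 1385) = (157*(-1/628) - 455*1/138)*1375 = (-¼ - 455/138)*1375 = -979/276*1375 = -1346125/276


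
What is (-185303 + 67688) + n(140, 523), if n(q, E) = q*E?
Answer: -44395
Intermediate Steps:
n(q, E) = E*q
(-185303 + 67688) + n(140, 523) = (-185303 + 67688) + 523*140 = -117615 + 73220 = -44395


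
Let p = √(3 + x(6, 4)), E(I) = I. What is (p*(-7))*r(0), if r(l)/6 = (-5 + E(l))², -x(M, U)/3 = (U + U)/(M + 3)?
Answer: -350*√3 ≈ -606.22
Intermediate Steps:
x(M, U) = -6*U/(3 + M) (x(M, U) = -3*(U + U)/(M + 3) = -3*2*U/(3 + M) = -6*U/(3 + M))
r(l) = 6*(-5 + l)²
p = √3/3 (p = √(3 - 6*4/(3 + 6)) = √(3 - 6*4/9) = √(3 - 6*4*⅑) = √(3 - 8/3) = √(⅓) = √3/3 ≈ 0.57735)
(p*(-7))*r(0) = ((√3/3)*(-7))*(6*(-5 + 0)²) = (-7*√3/3)*(6*(-5)²) = (-7*√3/3)*(6*25) = -7*√3/3*150 = -350*√3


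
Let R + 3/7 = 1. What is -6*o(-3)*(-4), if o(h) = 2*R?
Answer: 192/7 ≈ 27.429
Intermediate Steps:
R = 4/7 (R = -3/7 + 1 = 4/7 ≈ 0.57143)
o(h) = 8/7 (o(h) = 2*(4/7) = 8/7)
-6*o(-3)*(-4) = -6*8/7*(-4) = -48/7*(-4) = 192/7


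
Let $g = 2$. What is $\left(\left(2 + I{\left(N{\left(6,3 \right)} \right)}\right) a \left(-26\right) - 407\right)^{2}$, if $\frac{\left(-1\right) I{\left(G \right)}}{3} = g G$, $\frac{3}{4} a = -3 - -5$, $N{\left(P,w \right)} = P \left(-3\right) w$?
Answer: $\frac{4765002841}{9} \approx 5.2944 \cdot 10^{8}$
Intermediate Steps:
$N{\left(P,w \right)} = - 3 P w$
$a = \frac{8}{3}$ ($a = \frac{4 \left(-3 - -5\right)}{3} = \frac{4 \left(-3 + 5\right)}{3} = \frac{4}{3} \cdot 2 = \frac{8}{3} \approx 2.6667$)
$I{\left(G \right)} = - 6 G$ ($I{\left(G \right)} = - 3 \cdot 2 G = - 6 G$)
$\left(\left(2 + I{\left(N{\left(6,3 \right)} \right)}\right) a \left(-26\right) - 407\right)^{2} = \left(\left(2 - 6 \left(\left(-3\right) 6 \cdot 3\right)\right) \frac{8}{3} \left(-26\right) - 407\right)^{2} = \left(\left(2 - -324\right) \frac{8}{3} \left(-26\right) - 407\right)^{2} = \left(\left(2 + 324\right) \frac{8}{3} \left(-26\right) - 407\right)^{2} = \left(326 \cdot \frac{8}{3} \left(-26\right) - 407\right)^{2} = \left(\frac{2608}{3} \left(-26\right) - 407\right)^{2} = \left(- \frac{67808}{3} - 407\right)^{2} = \left(- \frac{69029}{3}\right)^{2} = \frac{4765002841}{9}$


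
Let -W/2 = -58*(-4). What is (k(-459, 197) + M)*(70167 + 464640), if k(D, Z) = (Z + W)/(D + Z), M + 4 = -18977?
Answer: -2659464183285/262 ≈ -1.0151e+10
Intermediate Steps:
W = -464 (W = -(-116)*(-4) = -2*232 = -464)
M = -18981 (M = -4 - 18977 = -18981)
k(D, Z) = (-464 + Z)/(D + Z) (k(D, Z) = (Z - 464)/(D + Z) = (-464 + Z)/(D + Z))
(k(-459, 197) + M)*(70167 + 464640) = ((-464 + 197)/(-459 + 197) - 18981)*(70167 + 464640) = (-267/(-262) - 18981)*534807 = (-1/262*(-267) - 18981)*534807 = (267/262 - 18981)*534807 = -4972755/262*534807 = -2659464183285/262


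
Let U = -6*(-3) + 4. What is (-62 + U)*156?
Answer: -6240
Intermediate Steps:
U = 22 (U = 18 + 4 = 22)
(-62 + U)*156 = (-62 + 22)*156 = -40*156 = -6240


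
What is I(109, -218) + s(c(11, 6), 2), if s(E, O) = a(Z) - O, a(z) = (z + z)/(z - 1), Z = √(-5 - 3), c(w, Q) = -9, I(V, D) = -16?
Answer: -146/9 - 4*I*√2/9 ≈ -16.222 - 0.62854*I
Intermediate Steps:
Z = 2*I*√2 (Z = √(-8) = 2*I*√2 ≈ 2.8284*I)
a(z) = 2*z/(-1 + z) (a(z) = (2*z)/(-1 + z) = 2*z/(-1 + z))
s(E, O) = -O + 4*I*√2/(-1 + 2*I*√2) (s(E, O) = 2*(2*I*√2)/(-1 + 2*I*√2) - O = 4*I*√2/(-1 + 2*I*√2) - O = -O + 4*I*√2/(-1 + 2*I*√2))
I(109, -218) + s(c(11, 6), 2) = -16 + (4*√2 - 1*I*2 - 2*2*√2)/(I + 2*√2) = -16 + (4*√2 - 2*I - 4*√2)/(I + 2*√2) = -16 + (-2*I)/(I + 2*√2) = -16 - 2*I/(I + 2*√2)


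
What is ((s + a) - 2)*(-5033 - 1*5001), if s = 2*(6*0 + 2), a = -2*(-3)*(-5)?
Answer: 280952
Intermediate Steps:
a = -30 (a = 6*(-5) = -30)
s = 4 (s = 2*(0 + 2) = 2*2 = 4)
((s + a) - 2)*(-5033 - 1*5001) = ((4 - 30) - 2)*(-5033 - 1*5001) = (-26 - 2)*(-5033 - 5001) = -28*(-10034) = 280952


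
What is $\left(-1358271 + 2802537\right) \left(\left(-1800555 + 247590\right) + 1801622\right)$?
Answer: $359126850762$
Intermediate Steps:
$\left(-1358271 + 2802537\right) \left(\left(-1800555 + 247590\right) + 1801622\right) = 1444266 \left(-1552965 + 1801622\right) = 1444266 \cdot 248657 = 359126850762$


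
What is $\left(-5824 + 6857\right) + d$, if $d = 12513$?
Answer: $13546$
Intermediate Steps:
$\left(-5824 + 6857\right) + d = \left(-5824 + 6857\right) + 12513 = 1033 + 12513 = 13546$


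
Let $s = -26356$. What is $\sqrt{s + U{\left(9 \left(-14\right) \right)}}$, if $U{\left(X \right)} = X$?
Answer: $i \sqrt{26482} \approx 162.73 i$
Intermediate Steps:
$\sqrt{s + U{\left(9 \left(-14\right) \right)}} = \sqrt{-26356 + 9 \left(-14\right)} = \sqrt{-26356 - 126} = \sqrt{-26482} = i \sqrt{26482}$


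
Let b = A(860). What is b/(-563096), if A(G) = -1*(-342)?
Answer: -171/281548 ≈ -0.00060736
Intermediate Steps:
A(G) = 342
b = 342
b/(-563096) = 342/(-563096) = 342*(-1/563096) = -171/281548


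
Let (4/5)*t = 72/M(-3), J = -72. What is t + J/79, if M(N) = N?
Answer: -2442/79 ≈ -30.911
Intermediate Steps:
t = -30 (t = 5*(72/(-3))/4 = 5*(72*(-1/3))/4 = (5/4)*(-24) = -30)
t + J/79 = -30 - 72/79 = -2442/79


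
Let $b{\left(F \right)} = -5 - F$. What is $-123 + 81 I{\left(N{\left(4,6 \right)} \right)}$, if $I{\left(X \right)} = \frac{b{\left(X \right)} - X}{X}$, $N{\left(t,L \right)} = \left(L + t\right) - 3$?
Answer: $- \frac{2400}{7} \approx -342.86$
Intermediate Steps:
$N{\left(t,L \right)} = -3 + L + t$
$I{\left(X \right)} = \frac{-5 - 2 X}{X}$ ($I{\left(X \right)} = \frac{\left(-5 - X\right) - X}{X} = \frac{-5 - 2 X}{X}$)
$-123 + 81 I{\left(N{\left(4,6 \right)} \right)} = -123 + 81 \left(-2 - \frac{5}{-3 + 6 + 4}\right) = -123 + 81 \left(-2 - \frac{5}{7}\right) = -123 + 81 \left(- \frac{19}{7}\right) = -123 - \frac{1539}{7} = - \frac{2400}{7}$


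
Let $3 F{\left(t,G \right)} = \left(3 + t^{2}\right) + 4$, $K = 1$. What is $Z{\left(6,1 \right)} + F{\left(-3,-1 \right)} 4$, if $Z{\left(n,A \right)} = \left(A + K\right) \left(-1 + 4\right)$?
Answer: $\frac{82}{3} \approx 27.333$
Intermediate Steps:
$Z{\left(n,A \right)} = 3 + 3 A$ ($Z{\left(n,A \right)} = \left(A + 1\right) \left(-1 + 4\right) = \left(1 + A\right) 3 = 3 + 3 A$)
$F{\left(t,G \right)} = \frac{7}{3} + \frac{t^{2}}{3}$ ($F{\left(t,G \right)} = \frac{\left(3 + t^{2}\right) + 4}{3} = \frac{7 + t^{2}}{3} = \frac{7}{3} + \frac{t^{2}}{3}$)
$Z{\left(6,1 \right)} + F{\left(-3,-1 \right)} 4 = \left(3 + 3 \cdot 1\right) + \left(\frac{7}{3} + \frac{\left(-3\right)^{2}}{3}\right) 4 = \left(3 + 3\right) + \left(\frac{7}{3} + \frac{1}{3} \cdot 9\right) 4 = 6 + \left(\frac{7}{3} + 3\right) 4 = 6 + \frac{16}{3} \cdot 4 = 6 + \frac{64}{3} = \frac{82}{3}$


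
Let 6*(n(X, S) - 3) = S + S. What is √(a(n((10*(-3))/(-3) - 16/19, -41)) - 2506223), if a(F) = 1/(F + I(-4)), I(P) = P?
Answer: I*√1213011965/22 ≈ 1583.1*I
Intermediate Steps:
n(X, S) = 3 + S/3 (n(X, S) = 3 + (S + S)/6 = 3 + (2*S)/6 = 3 + S/3)
a(F) = 1/(-4 + F) (a(F) = 1/(F - 4) = 1/(-4 + F))
√(a(n((10*(-3))/(-3) - 16/19, -41)) - 2506223) = √(1/(-4 + (3 + (⅓)*(-41))) - 2506223) = √(1/(-4 + (3 - 41/3)) - 2506223) = √(1/(-4 - 32/3) - 2506223) = √(1/(-44/3) - 2506223) = √(-3/44 - 2506223) = √(-110273815/44) = I*√1213011965/22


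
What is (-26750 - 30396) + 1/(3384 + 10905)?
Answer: -816559193/14289 ≈ -57146.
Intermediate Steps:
(-26750 - 30396) + 1/(3384 + 10905) = -57146 + 1/14289 = -816559193/14289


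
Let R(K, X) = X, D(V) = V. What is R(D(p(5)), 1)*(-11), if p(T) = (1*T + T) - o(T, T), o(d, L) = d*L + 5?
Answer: -11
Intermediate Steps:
o(d, L) = 5 + L*d (o(d, L) = L*d + 5 = 5 + L*d)
p(T) = -5 - T**2 + 2*T (p(T) = (1*T + T) - (5 + T*T) = (T + T) - (5 + T**2) = 2*T + (-5 - T**2) = -5 - T**2 + 2*T)
R(D(p(5)), 1)*(-11) = 1*(-11) = -11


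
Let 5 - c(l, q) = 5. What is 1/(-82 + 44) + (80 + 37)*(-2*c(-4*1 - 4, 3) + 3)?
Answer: 13337/38 ≈ 350.97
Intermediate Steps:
c(l, q) = 0 (c(l, q) = 5 - 1*5 = 5 - 5 = 0)
1/(-82 + 44) + (80 + 37)*(-2*c(-4*1 - 4, 3) + 3) = 1/(-82 + 44) + (80 + 37)*(-2*0 + 3) = 1/(-38) + 117*(0 + 3) = -1/38 + 117*3 = -1/38 + 351 = 13337/38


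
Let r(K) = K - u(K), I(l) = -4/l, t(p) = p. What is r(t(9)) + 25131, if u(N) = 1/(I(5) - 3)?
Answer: 477665/19 ≈ 25140.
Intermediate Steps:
u(N) = -5/19 (u(N) = 1/(-4/5 - 3) = 1/(-4*⅕ - 3) = 1/(-⅘ - 3) = 1/(-19/5) = -5/19)
r(K) = 5/19 + K (r(K) = K - 1*(-5/19) = K + 5/19 = 5/19 + K)
r(t(9)) + 25131 = (5/19 + 9) + 25131 = 176/19 + 25131 = 477665/19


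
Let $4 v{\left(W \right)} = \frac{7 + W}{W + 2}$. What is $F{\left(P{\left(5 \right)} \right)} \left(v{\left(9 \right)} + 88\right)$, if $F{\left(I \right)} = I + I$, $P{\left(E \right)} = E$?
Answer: $\frac{9720}{11} \approx 883.64$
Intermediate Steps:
$v{\left(W \right)} = \frac{7 + W}{4 \left(2 + W\right)}$ ($v{\left(W \right)} = \frac{\left(7 + W\right) \frac{1}{W + 2}}{4} = \frac{\left(7 + W\right) \frac{1}{2 + W}}{4} = \frac{\frac{1}{2 + W} \left(7 + W\right)}{4} = \frac{7 + W}{4 \left(2 + W\right)}$)
$F{\left(I \right)} = 2 I$
$F{\left(P{\left(5 \right)} \right)} \left(v{\left(9 \right)} + 88\right) = 2 \cdot 5 \left(\frac{7 + 9}{4 \left(2 + 9\right)} + 88\right) = 10 \left(\frac{1}{4} \cdot \frac{1}{11} \cdot 16 + 88\right) = 10 \left(\frac{4}{11} + 88\right) = 10 \cdot \frac{972}{11} = \frac{9720}{11}$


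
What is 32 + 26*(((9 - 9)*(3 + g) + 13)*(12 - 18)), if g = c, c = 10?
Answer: -1996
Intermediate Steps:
g = 10
32 + 26*(((9 - 9)*(3 + g) + 13)*(12 - 18)) = 32 + 26*(((9 - 9)*(3 + 10) + 13)*(12 - 18)) = 32 + 26*((0*13 + 13)*(-6)) = 32 + 26*((0 + 13)*(-6)) = 32 + 26*(13*(-6)) = 32 + 26*(-78) = 32 - 2028 = -1996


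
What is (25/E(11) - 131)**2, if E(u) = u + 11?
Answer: 8162449/484 ≈ 16865.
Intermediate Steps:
E(u) = 11 + u
(25/E(11) - 131)**2 = (25/(11 + 11) - 131)**2 = (25/22 - 131)**2 = (-2857/22)**2 = 8162449/484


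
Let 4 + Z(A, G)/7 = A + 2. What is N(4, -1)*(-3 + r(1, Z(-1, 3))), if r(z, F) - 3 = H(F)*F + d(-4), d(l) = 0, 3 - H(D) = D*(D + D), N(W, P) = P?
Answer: -18459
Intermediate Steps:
H(D) = 3 - 2*D² (H(D) = 3 - D*(D + D) = 3 - D*2*D = 3 - 2*D²)
Z(A, G) = -14 + 7*A (Z(A, G) = -28 + 7*(A + 2) = -28 + 7*(2 + A) = -28 + (14 + 7*A) = -14 + 7*A)
r(z, F) = 3 + F*(3 - 2*F²) (r(z, F) = 3 + ((3 - 2*F²)*F + 0) = 3 + (F*(3 - 2*F²) + 0) = 3 + F*(3 - 2*F²))
N(4, -1)*(-3 + r(1, Z(-1, 3))) = -(-3 + (3 - (-14 + 7*(-1))*(-3 + 2*(-14 + 7*(-1))²))) = -(-3 + (3 - (-14 - 7)*(-3 + 2*(-14 - 7)²))) = -(-3 + (3 - 1*(-21)*(-3 + 2*(-21)²))) = -(-3 + (3 - 1*(-21)*(-3 + 2*441))) = -(-3 + (3 - 1*(-21)*(-3 + 882))) = -(-3 + (3 - 1*(-21)*879)) = -(-3 + (3 + 18459)) = -(-3 + 18462) = -1*18459 = -18459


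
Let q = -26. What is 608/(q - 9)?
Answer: -608/35 ≈ -17.371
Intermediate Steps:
608/(q - 9) = 608/(-26 - 9) = 608/(-35) = -1/35*608 = -608/35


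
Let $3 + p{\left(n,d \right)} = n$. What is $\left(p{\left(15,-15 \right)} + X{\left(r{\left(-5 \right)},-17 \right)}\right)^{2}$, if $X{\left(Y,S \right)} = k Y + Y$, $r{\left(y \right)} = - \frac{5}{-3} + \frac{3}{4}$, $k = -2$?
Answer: $\frac{13225}{144} \approx 91.84$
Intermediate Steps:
$r{\left(y \right)} = \frac{29}{12}$ ($r{\left(y \right)} = \left(-5\right) \left(- \frac{1}{3}\right) + 3 \cdot \frac{1}{4} = \frac{5}{3} + \frac{3}{4} = \frac{29}{12}$)
$p{\left(n,d \right)} = -3 + n$
$X{\left(Y,S \right)} = - Y$ ($X{\left(Y,S \right)} = - 2 Y + Y = - Y$)
$\left(p{\left(15,-15 \right)} + X{\left(r{\left(-5 \right)},-17 \right)}\right)^{2} = \left(\left(-3 + 15\right) - \frac{29}{12}\right)^{2} = \left(12 - \frac{29}{12}\right)^{2} = \left(\frac{115}{12}\right)^{2} = \frac{13225}{144}$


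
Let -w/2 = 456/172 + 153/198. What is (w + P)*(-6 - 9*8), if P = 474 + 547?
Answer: -37416132/473 ≈ -79104.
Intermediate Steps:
P = 1021
w = -3239/473 (w = -2*(456/172 + 153/198) = -2*(456*(1/172) + 153*(1/198)) = -2*(114/43 + 17/22) = -2*3239/946 = -3239/473 ≈ -6.8478)
(w + P)*(-6 - 9*8) = (-3239/473 + 1021)*(-6 - 9*8) = 479694*(-6 - 72)/473 = (479694/473)*(-78) = -37416132/473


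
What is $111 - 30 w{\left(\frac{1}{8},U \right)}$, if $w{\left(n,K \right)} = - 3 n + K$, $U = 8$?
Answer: $- \frac{471}{4} \approx -117.75$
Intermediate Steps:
$w{\left(n,K \right)} = K - 3 n$
$111 - 30 w{\left(\frac{1}{8},U \right)} = 111 - 30 \left(8 - \frac{3}{8}\right) = 111 - \frac{915}{4} = - \frac{471}{4}$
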